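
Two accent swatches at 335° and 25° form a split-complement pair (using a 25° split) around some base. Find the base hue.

The accents sit 25° either side of the complement, so the complement is their short-arc midpoint on the wheel.
Short-arc midpoint of 335° and 25°: 0°.
Base is 180° from the complement: 0 − 180 = -180 → -180 + 360 = 180°

180°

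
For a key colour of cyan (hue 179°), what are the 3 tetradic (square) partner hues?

179 + 90 = 269°
179 + 180 = 359°
179 + 270 = 449 → 449 − 360 = 89°

269°, 359° and 89°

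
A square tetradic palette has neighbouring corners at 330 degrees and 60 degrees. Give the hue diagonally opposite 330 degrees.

A square tetradic scheme places four hues 90° apart; opposite corners are 180° apart.
330 + 180 = 510 → 510 − 360 = 150°

150°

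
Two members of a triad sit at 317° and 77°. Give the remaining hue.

197°

A triad spaces three hues 120° apart.
The full set is {77°, 197°, 317°}.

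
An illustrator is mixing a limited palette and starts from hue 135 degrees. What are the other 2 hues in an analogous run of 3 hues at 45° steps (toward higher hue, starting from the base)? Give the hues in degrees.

180° and 225°

Analogous hues sit every 45° along the wheel.
135 + 45 = 180°
135 + 90 = 225°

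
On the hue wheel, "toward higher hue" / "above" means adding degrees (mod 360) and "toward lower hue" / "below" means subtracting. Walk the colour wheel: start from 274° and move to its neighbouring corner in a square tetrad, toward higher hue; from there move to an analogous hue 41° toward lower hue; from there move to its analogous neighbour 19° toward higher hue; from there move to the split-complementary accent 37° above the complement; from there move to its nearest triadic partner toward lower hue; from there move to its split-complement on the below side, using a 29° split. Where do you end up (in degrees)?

square ↑ +90°: 274 + 90 = 364 → 364 − 360 = 4°
analog 41° ↓ −41°: 4 − 41 = -37 → -37 + 360 = 323°
analog 19° ↑ +19°: 323 + 19 = 342°
split-comp 37° ↑ +217°: 342 + 217 = 559 → 559 − 360 = 199°
triadic ↓ −120°: 199 − 120 = 79°
split-comp 29° ↓ +151°: 79 + 151 = 230°

230°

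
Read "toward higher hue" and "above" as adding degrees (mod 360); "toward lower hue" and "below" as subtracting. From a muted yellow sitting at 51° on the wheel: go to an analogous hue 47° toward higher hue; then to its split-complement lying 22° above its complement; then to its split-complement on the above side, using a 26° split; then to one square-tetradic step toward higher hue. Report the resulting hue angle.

+47° (analog 47° ↑): 51 + 47 = 98°
+202° (split-comp 22° ↑): 98 + 202 = 300°
+206° (split-comp 26° ↑): 300 + 206 = 506 → 506 − 360 = 146°
+90° (square ↑): 146 + 90 = 236°

236°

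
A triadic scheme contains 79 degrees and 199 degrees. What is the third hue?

A triad spaces three hues 120° apart.
The full set is {79°, 199°, 319°}.

319°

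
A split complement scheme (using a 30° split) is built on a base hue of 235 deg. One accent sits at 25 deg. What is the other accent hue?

85°

Split-complementary hues sit 30° either side of the complement.
Complement of the base 235°: 235 + 180 = 415 → 415 − 360 = 55°
The given accent 25° is 30° one side of 55°; the other accent sits 30° the other side: 55 + 30 = 85°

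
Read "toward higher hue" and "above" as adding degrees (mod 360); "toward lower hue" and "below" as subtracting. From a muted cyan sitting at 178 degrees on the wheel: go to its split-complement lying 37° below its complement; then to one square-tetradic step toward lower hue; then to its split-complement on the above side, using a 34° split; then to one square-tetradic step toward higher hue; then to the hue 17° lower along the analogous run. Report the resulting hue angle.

178 + 143 = 321°   (split-comp 37° ↓)
321 − 90 = 231°   (square ↓)
231 + 214 = 445 → 445 − 360 = 85°   (split-comp 34° ↑)
85 + 90 = 175°   (square ↑)
175 − 17 = 158°   (analog 17° ↓)

158°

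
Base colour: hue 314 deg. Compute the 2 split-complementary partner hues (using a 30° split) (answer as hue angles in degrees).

104° and 164°

Complement of 314 deg: 314 + 180 = 494 → 494 − 360 = 134°
134 − 30 = 104°
134 + 30 = 164°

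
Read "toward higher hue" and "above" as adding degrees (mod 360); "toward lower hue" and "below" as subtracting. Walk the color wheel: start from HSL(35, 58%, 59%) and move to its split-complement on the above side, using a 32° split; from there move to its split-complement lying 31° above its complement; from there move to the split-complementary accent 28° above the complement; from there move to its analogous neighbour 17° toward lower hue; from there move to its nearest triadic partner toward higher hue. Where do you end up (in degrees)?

49°

split-comp 32° ↑ +212°: 35 + 212 = 247°
split-comp 31° ↑ +211°: 247 + 211 = 458 → 458 − 360 = 98°
split-comp 28° ↑ +208°: 98 + 208 = 306°
analog 17° ↓ −17°: 306 − 17 = 289°
triadic ↑ +120°: 289 + 120 = 409 → 409 − 360 = 49°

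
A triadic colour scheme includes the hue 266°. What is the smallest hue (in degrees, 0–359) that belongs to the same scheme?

26°

A triad places three hues 120° apart.
The full set through 266° is {26°, 146°, 266°}.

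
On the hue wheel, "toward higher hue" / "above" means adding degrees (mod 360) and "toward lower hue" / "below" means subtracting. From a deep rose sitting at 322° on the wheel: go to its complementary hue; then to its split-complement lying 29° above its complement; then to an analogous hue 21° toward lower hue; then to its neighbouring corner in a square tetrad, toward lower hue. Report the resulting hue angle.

+180° (complement): 322 + 180 = 502 → 502 − 360 = 142°
+209° (split-comp 29° ↑): 142 + 209 = 351°
−21° (analog 21° ↓): 351 − 21 = 330°
−90° (square ↓): 330 − 90 = 240°

240°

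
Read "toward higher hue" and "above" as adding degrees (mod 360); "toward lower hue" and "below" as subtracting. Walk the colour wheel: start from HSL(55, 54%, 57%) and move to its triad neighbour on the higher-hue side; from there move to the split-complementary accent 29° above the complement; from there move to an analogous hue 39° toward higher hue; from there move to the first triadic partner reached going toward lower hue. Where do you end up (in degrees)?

303°

triadic ↑ +120°: 55 + 120 = 175°
split-comp 29° ↑ +209°: 175 + 209 = 384 → 384 − 360 = 24°
analog 39° ↑ +39°: 24 + 39 = 63°
triadic ↓ −120°: 63 − 120 = -57 → -57 + 360 = 303°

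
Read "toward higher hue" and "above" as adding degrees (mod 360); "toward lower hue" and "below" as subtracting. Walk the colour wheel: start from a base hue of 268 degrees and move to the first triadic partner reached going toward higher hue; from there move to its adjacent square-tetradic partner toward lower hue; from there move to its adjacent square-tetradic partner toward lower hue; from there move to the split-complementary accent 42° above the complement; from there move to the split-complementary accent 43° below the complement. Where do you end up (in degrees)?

triadic ↑ +120°: 268 + 120 = 388 → 388 − 360 = 28°
square ↓ −90°: 28 − 90 = -62 → -62 + 360 = 298°
square ↓ −90°: 298 − 90 = 208°
split-comp 42° ↑ +222°: 208 + 222 = 430 → 430 − 360 = 70°
split-comp 43° ↓ +137°: 70 + 137 = 207°

207°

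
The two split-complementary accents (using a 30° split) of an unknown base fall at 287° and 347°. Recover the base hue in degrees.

The accents sit 30° either side of the complement, so the complement is their short-arc midpoint on the wheel.
Short-arc midpoint of 287° and 347°: 317°.
Base is 180° from the complement: 317 − 180 = 137°

137°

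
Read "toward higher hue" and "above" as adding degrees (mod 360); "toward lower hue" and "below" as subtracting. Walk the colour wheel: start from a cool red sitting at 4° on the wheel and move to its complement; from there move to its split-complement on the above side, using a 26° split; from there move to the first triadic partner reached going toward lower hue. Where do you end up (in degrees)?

270°

+180° (complement): 4 + 180 = 184°
+206° (split-comp 26° ↑): 184 + 206 = 390 → 390 − 360 = 30°
−120° (triadic ↓): 30 − 120 = -90 → -90 + 360 = 270°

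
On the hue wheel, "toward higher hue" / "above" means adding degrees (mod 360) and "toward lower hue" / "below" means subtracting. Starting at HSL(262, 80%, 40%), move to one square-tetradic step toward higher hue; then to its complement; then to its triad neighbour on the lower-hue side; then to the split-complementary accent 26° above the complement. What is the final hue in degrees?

258°

square ↑ +90°: 262 + 90 = 352°
complement +180°: 352 + 180 = 532 → 532 − 360 = 172°
triadic ↓ −120°: 172 − 120 = 52°
split-comp 26° ↑ +206°: 52 + 206 = 258°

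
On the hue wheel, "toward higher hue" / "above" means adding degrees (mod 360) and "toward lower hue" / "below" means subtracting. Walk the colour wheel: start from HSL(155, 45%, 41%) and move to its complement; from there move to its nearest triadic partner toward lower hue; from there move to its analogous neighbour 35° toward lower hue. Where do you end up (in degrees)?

180°

155 + 180 = 335°   (complement)
335 − 120 = 215°   (triadic ↓)
215 − 35 = 180°   (analog 35° ↓)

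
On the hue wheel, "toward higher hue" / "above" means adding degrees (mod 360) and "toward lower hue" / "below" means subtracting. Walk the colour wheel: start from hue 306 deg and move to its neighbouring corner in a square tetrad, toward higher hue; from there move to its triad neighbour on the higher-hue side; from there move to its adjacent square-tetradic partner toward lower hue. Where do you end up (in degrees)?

66°

+90° (square ↑): 306 + 90 = 396 → 396 − 360 = 36°
+120° (triadic ↑): 36 + 120 = 156°
−90° (square ↓): 156 − 90 = 66°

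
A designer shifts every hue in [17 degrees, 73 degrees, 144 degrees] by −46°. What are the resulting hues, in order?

17 − 46 = -29 → -29 + 360 = 331°
73 − 46 = 27°
144 − 46 = 98°

331°, 27°, 98°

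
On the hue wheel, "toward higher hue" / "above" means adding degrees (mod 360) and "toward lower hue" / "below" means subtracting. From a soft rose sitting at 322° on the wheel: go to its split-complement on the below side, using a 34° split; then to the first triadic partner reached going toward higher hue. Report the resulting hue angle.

228°

split-comp 34° ↓ +146°: 322 + 146 = 468 → 468 − 360 = 108°
triadic ↑ +120°: 108 + 120 = 228°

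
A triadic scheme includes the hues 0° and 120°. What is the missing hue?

A triad places three hues 120° apart.
The full set through 0° is {0°, 120°, 240°}.
Given {0°, 120°}, the missing hue is 240°.

240°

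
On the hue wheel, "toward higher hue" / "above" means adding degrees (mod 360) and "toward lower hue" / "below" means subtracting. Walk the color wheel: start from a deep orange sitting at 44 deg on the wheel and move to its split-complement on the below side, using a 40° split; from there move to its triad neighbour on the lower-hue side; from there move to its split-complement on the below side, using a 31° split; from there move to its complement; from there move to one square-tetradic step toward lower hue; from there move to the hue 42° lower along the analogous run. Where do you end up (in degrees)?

261°

44 + 140 = 184°   (split-comp 40° ↓)
184 − 120 = 64°   (triadic ↓)
64 + 149 = 213°   (split-comp 31° ↓)
213 + 180 = 393 → 393 − 360 = 33°   (complement)
33 − 90 = -57 → -57 + 360 = 303°   (square ↓)
303 − 42 = 261°   (analog 42° ↓)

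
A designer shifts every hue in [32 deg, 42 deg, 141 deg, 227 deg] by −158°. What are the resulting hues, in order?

32 − 158 = -126 → -126 + 360 = 234°
42 − 158 = -116 → -116 + 360 = 244°
141 − 158 = -17 → -17 + 360 = 343°
227 − 158 = 69°

234°, 244°, 343°, 69°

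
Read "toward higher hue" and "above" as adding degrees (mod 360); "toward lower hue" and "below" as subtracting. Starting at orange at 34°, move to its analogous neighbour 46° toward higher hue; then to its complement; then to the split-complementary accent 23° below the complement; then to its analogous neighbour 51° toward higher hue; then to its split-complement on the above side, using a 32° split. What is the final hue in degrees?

320°

34 + 46 = 80°   (analog 46° ↑)
80 + 180 = 260°   (complement)
260 + 157 = 417 → 417 − 360 = 57°   (split-comp 23° ↓)
57 + 51 = 108°   (analog 51° ↑)
108 + 212 = 320°   (split-comp 32° ↑)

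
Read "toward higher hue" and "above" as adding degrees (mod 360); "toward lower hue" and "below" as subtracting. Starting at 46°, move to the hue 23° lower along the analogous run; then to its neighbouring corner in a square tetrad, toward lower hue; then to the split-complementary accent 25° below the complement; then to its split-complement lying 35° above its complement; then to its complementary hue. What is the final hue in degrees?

123°

analog 23° ↓ −23°: 46 − 23 = 23°
square ↓ −90°: 23 − 90 = -67 → -67 + 360 = 293°
split-comp 25° ↓ +155°: 293 + 155 = 448 → 448 − 360 = 88°
split-comp 35° ↑ +215°: 88 + 215 = 303°
complement +180°: 303 + 180 = 483 → 483 − 360 = 123°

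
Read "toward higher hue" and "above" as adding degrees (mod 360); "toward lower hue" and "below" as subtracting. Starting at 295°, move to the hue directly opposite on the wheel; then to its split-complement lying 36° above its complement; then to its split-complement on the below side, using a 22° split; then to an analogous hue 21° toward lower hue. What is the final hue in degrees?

+180° (complement): 295 + 180 = 475 → 475 − 360 = 115°
+216° (split-comp 36° ↑): 115 + 216 = 331°
+158° (split-comp 22° ↓): 331 + 158 = 489 → 489 − 360 = 129°
−21° (analog 21° ↓): 129 − 21 = 108°

108°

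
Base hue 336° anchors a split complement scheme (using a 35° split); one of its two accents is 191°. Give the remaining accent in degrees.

121°

Split-complementary hues sit 35° either side of the complement.
Complement of the base 336°: 336 + 180 = 516 → 516 − 360 = 156°
The given accent 191° is 35° one side of 156°; the other accent sits 35° the other side: 156 − 35 = 121°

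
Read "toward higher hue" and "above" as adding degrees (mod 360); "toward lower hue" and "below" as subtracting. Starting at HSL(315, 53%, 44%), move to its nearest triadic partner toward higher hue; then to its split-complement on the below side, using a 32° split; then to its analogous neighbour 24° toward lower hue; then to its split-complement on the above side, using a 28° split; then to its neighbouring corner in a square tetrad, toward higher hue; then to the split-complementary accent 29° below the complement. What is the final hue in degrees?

288°

+120° (triadic ↑): 315 + 120 = 435 → 435 − 360 = 75°
+148° (split-comp 32° ↓): 75 + 148 = 223°
−24° (analog 24° ↓): 223 − 24 = 199°
+208° (split-comp 28° ↑): 199 + 208 = 407 → 407 − 360 = 47°
+90° (square ↑): 47 + 90 = 137°
+151° (split-comp 29° ↓): 137 + 151 = 288°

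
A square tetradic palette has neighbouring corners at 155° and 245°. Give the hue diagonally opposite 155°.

A square tetradic scheme places four hues 90° apart; opposite corners are 180° apart.
155 + 180 = 335°

335°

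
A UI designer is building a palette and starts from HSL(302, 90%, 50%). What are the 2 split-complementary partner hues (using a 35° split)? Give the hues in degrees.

87° and 157°

Split-complementary hues sit 35° either side of the complement.
Complement of 302 degrees: 302 + 180 = 482 → 482 − 360 = 122°
122 − 35 = 87°
122 + 35 = 157°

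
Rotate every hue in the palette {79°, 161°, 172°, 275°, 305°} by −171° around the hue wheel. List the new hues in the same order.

268°, 350°, 1°, 104°, 134°

79 − 171 = -92 → -92 + 360 = 268°
161 − 171 = -10 → -10 + 360 = 350°
172 − 171 = 1°
275 − 171 = 104°
305 − 171 = 134°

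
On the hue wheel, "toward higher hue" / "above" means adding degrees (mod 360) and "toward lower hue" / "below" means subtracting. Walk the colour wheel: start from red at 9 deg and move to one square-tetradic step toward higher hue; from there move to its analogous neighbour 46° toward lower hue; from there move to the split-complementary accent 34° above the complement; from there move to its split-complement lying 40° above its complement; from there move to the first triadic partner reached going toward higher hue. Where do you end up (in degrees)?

247°

+90° (square ↑): 9 + 90 = 99°
−46° (analog 46° ↓): 99 − 46 = 53°
+214° (split-comp 34° ↑): 53 + 214 = 267°
+220° (split-comp 40° ↑): 267 + 220 = 487 → 487 − 360 = 127°
+120° (triadic ↑): 127 + 120 = 247°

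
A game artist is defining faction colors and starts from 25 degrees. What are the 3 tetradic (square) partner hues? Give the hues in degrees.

115°, 205°, and 295°

25 + 90 = 115°
25 + 180 = 205°
25 + 270 = 295°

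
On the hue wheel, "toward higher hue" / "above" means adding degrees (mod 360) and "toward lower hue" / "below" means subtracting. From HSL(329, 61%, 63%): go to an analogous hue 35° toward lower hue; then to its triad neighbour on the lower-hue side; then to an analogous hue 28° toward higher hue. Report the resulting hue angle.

202°

329 − 35 = 294°   (analog 35° ↓)
294 − 120 = 174°   (triadic ↓)
174 + 28 = 202°   (analog 28° ↑)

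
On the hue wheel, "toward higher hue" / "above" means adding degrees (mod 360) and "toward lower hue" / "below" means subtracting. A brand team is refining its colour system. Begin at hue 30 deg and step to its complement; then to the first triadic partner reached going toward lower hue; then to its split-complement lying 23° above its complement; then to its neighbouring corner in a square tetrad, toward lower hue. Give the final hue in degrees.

complement +180°: 30 + 180 = 210°
triadic ↓ −120°: 210 − 120 = 90°
split-comp 23° ↑ +203°: 90 + 203 = 293°
square ↓ −90°: 293 − 90 = 203°

203°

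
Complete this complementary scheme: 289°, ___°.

The complement sits 180° across the wheel.
The full set through 289° is {109°, 289°}.
Given {289°}, the missing hue is 109°.

109°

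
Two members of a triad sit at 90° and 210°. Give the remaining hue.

A triad spaces three hues 120° apart.
The full set is {90°, 210°, 330°}.

330°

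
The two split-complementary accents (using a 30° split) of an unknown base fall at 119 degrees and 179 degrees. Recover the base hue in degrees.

The accents sit 30° either side of the complement, so the complement is their short-arc midpoint on the wheel.
Short-arc midpoint of 119° and 179°: 149°.
Base is 180° from the complement: 149 − 180 = -31 → -31 + 360 = 329°

329°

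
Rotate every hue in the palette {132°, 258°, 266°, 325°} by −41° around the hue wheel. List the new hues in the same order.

132 − 41 = 91°
258 − 41 = 217°
266 − 41 = 225°
325 − 41 = 284°

91°, 217°, 225°, 284°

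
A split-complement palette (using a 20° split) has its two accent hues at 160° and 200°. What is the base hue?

The accents sit 20° either side of the complement, so the complement is their short-arc midpoint on the wheel.
Short-arc midpoint of 160° and 200°: 180°.
Base is 180° from the complement: 180 − 180 = 0°

0°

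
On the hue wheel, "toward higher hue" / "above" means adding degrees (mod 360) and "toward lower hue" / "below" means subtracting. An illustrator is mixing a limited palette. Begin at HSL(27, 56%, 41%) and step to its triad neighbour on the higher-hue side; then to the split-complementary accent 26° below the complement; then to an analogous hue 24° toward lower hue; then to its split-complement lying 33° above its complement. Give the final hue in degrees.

130°

+120° (triadic ↑): 27 + 120 = 147°
+154° (split-comp 26° ↓): 147 + 154 = 301°
−24° (analog 24° ↓): 301 − 24 = 277°
+213° (split-comp 33° ↑): 277 + 213 = 490 → 490 − 360 = 130°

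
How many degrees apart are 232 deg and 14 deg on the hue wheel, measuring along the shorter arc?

142°

|232 − 14| = 218.
The shorter arc is 360 − 218 = 142°.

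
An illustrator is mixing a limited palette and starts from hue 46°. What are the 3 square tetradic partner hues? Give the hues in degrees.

A square tetradic scheme places four hues every 90°.
46 + 90 = 136°
46 + 180 = 226°
46 + 270 = 316°

136°, 226°, 316°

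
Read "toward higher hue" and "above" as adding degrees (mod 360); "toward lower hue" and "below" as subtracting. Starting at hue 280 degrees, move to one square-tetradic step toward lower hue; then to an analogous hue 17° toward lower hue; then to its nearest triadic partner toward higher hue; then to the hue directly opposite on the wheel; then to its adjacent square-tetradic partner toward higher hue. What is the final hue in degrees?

203°

280 − 90 = 190°   (square ↓)
190 − 17 = 173°   (analog 17° ↓)
173 + 120 = 293°   (triadic ↑)
293 + 180 = 473 → 473 − 360 = 113°   (complement)
113 + 90 = 203°   (square ↑)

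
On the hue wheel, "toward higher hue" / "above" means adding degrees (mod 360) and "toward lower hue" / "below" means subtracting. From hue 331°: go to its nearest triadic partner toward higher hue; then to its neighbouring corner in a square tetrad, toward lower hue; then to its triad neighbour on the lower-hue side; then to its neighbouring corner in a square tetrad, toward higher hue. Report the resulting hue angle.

331°

triadic ↑ +120°: 331 + 120 = 451 → 451 − 360 = 91°
square ↓ −90°: 91 − 90 = 1°
triadic ↓ −120°: 1 − 120 = -119 → -119 + 360 = 241°
square ↑ +90°: 241 + 90 = 331°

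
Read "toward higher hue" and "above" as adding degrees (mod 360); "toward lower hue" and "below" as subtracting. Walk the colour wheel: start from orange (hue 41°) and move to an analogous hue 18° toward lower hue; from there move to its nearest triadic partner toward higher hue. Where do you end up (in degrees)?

143°

41 − 18 = 23°   (analog 18° ↓)
23 + 120 = 143°   (triadic ↑)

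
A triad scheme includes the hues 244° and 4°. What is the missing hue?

A triad places three hues 120° apart.
The full set through 4° is {4°, 124°, 244°}.
Given {4°, 244°}, the missing hue is 124°.

124°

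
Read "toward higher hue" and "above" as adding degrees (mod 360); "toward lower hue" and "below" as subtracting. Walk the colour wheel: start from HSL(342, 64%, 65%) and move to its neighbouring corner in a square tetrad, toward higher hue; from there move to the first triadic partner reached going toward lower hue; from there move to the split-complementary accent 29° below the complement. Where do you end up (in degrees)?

103°

+90° (square ↑): 342 + 90 = 432 → 432 − 360 = 72°
−120° (triadic ↓): 72 − 120 = -48 → -48 + 360 = 312°
+151° (split-comp 29° ↓): 312 + 151 = 463 → 463 − 360 = 103°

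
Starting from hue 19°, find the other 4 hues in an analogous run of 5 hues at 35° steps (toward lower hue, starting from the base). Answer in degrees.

Analogous hues sit every 35° along the wheel.
19 − 35 = -16 → -16 + 360 = 344°
19 − 70 = -51 → -51 + 360 = 309°
19 − 105 = -86 → -86 + 360 = 274°
19 − 140 = -121 → -121 + 360 = 239°

344°, 309°, 274° and 239°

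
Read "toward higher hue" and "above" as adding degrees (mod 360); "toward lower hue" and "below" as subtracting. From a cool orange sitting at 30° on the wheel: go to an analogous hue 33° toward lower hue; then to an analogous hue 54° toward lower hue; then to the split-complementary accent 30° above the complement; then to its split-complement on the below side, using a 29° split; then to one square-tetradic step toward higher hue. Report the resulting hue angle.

34°

analog 33° ↓ −33°: 30 − 33 = -3 → -3 + 360 = 357°
analog 54° ↓ −54°: 357 − 54 = 303°
split-comp 30° ↑ +210°: 303 + 210 = 513 → 513 − 360 = 153°
split-comp 29° ↓ +151°: 153 + 151 = 304°
square ↑ +90°: 304 + 90 = 394 → 394 − 360 = 34°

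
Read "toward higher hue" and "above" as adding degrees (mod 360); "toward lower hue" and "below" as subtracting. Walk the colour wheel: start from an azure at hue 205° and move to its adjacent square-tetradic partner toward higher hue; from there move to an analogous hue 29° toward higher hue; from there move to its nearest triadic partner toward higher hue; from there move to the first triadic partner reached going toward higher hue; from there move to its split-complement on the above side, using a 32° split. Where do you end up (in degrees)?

+90° (square ↑): 205 + 90 = 295°
+29° (analog 29° ↑): 295 + 29 = 324°
+120° (triadic ↑): 324 + 120 = 444 → 444 − 360 = 84°
+120° (triadic ↑): 84 + 120 = 204°
+212° (split-comp 32° ↑): 204 + 212 = 416 → 416 − 360 = 56°

56°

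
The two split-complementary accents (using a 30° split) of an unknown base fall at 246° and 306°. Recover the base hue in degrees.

The accents sit 30° either side of the complement, so the complement is their short-arc midpoint on the wheel.
Short-arc midpoint of 246° and 306°: 276°.
Base is 180° from the complement: 276 − 180 = 96°

96°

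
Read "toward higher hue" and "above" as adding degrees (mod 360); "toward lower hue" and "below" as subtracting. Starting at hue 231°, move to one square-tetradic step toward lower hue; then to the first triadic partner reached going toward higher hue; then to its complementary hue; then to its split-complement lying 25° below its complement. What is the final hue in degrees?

−90° (square ↓): 231 − 90 = 141°
+120° (triadic ↑): 141 + 120 = 261°
+180° (complement): 261 + 180 = 441 → 441 − 360 = 81°
+155° (split-comp 25° ↓): 81 + 155 = 236°

236°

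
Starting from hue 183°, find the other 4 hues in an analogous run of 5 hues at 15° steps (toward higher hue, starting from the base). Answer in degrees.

Analogous hues sit every 15° along the wheel.
183 + 15 = 198°
183 + 30 = 213°
183 + 45 = 228°
183 + 60 = 243°

198°, 213°, 228°, 243°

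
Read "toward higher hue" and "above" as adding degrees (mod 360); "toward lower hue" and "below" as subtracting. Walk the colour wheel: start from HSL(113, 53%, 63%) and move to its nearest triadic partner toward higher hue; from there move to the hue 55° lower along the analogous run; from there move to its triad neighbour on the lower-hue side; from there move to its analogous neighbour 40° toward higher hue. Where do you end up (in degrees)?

triadic ↑ +120°: 113 + 120 = 233°
analog 55° ↓ −55°: 233 − 55 = 178°
triadic ↓ −120°: 178 − 120 = 58°
analog 40° ↑ +40°: 58 + 40 = 98°

98°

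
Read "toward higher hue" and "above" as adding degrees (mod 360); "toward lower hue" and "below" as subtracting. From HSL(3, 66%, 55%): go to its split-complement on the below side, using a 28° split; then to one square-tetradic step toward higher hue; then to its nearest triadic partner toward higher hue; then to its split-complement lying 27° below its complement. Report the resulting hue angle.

158°

+152° (split-comp 28° ↓): 3 + 152 = 155°
+90° (square ↑): 155 + 90 = 245°
+120° (triadic ↑): 245 + 120 = 365 → 365 − 360 = 5°
+153° (split-comp 27° ↓): 5 + 153 = 158°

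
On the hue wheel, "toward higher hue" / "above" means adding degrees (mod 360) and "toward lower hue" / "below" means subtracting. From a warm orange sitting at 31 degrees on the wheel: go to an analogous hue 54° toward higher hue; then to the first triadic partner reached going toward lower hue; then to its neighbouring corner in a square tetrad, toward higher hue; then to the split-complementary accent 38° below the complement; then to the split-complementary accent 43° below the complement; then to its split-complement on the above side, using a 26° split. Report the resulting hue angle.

31 + 54 = 85°   (analog 54° ↑)
85 − 120 = -35 → -35 + 360 = 325°   (triadic ↓)
325 + 90 = 415 → 415 − 360 = 55°   (square ↑)
55 + 142 = 197°   (split-comp 38° ↓)
197 + 137 = 334°   (split-comp 43° ↓)
334 + 206 = 540 → 540 − 360 = 180°   (split-comp 26° ↑)

180°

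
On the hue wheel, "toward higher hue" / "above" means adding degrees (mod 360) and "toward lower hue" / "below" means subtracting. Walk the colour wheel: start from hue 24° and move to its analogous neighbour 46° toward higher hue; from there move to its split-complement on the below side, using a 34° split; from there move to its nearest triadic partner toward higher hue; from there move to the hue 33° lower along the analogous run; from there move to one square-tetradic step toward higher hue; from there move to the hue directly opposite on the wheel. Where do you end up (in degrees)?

analog 46° ↑ +46°: 24 + 46 = 70°
split-comp 34° ↓ +146°: 70 + 146 = 216°
triadic ↑ +120°: 216 + 120 = 336°
analog 33° ↓ −33°: 336 − 33 = 303°
square ↑ +90°: 303 + 90 = 393 → 393 − 360 = 33°
complement +180°: 33 + 180 = 213°

213°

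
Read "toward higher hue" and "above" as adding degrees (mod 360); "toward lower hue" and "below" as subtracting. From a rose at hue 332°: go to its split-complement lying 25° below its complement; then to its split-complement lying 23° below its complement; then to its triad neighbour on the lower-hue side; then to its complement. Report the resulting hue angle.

344°

split-comp 25° ↓ +155°: 332 + 155 = 487 → 487 − 360 = 127°
split-comp 23° ↓ +157°: 127 + 157 = 284°
triadic ↓ −120°: 284 − 120 = 164°
complement +180°: 164 + 180 = 344°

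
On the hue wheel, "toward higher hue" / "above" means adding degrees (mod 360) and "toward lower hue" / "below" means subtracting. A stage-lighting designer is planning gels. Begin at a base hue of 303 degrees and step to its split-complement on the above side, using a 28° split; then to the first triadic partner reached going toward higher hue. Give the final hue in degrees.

271°

split-comp 28° ↑ +208°: 303 + 208 = 511 → 511 − 360 = 151°
triadic ↑ +120°: 151 + 120 = 271°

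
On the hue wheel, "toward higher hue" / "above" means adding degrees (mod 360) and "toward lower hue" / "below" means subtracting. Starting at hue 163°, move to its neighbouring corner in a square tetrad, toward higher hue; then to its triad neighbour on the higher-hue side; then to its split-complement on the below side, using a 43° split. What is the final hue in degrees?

163 + 90 = 253°   (square ↑)
253 + 120 = 373 → 373 − 360 = 13°   (triadic ↑)
13 + 137 = 150°   (split-comp 43° ↓)

150°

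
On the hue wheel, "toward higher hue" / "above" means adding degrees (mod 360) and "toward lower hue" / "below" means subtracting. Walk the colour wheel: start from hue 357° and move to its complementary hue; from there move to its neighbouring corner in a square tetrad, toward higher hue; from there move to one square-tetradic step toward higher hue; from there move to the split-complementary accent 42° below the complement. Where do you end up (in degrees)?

135°

+180° (complement): 357 + 180 = 537 → 537 − 360 = 177°
+90° (square ↑): 177 + 90 = 267°
+90° (square ↑): 267 + 90 = 357°
+138° (split-comp 42° ↓): 357 + 138 = 495 → 495 − 360 = 135°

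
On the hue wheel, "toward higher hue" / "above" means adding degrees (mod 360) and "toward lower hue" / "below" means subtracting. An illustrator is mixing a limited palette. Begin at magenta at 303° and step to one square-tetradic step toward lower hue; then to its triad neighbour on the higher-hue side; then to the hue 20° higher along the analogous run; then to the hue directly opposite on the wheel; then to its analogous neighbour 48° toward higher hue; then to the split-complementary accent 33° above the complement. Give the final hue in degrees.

303 − 90 = 213°   (square ↓)
213 + 120 = 333°   (triadic ↑)
333 + 20 = 353°   (analog 20° ↑)
353 + 180 = 533 → 533 − 360 = 173°   (complement)
173 + 48 = 221°   (analog 48° ↑)
221 + 213 = 434 → 434 − 360 = 74°   (split-comp 33° ↑)

74°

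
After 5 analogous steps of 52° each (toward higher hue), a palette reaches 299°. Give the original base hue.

39°

5 steps of 52° (toward higher hue) give a net shift of +260°.
Start = end − shift: 299 − 260 = 39°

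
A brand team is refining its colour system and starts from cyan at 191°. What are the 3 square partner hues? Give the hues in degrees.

281°, 11°, and 101°

A square tetradic scheme places four hues every 90°.
191 + 90 = 281°
191 + 180 = 371 → 371 − 360 = 11°
191 + 270 = 461 → 461 − 360 = 101°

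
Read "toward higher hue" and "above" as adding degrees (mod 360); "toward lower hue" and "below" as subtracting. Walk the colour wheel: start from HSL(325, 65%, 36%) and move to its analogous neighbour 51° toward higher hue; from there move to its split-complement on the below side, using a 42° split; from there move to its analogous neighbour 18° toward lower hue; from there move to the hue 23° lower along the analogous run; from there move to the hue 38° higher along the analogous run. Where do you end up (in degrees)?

151°

+51° (analog 51° ↑): 325 + 51 = 376 → 376 − 360 = 16°
+138° (split-comp 42° ↓): 16 + 138 = 154°
−18° (analog 18° ↓): 154 − 18 = 136°
−23° (analog 23° ↓): 136 − 23 = 113°
+38° (analog 38° ↑): 113 + 38 = 151°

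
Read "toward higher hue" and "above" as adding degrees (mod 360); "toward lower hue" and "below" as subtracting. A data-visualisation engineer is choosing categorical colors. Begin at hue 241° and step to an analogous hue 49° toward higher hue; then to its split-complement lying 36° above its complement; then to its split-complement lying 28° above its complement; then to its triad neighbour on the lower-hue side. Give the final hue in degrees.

analog 49° ↑ +49°: 241 + 49 = 290°
split-comp 36° ↑ +216°: 290 + 216 = 506 → 506 − 360 = 146°
split-comp 28° ↑ +208°: 146 + 208 = 354°
triadic ↓ −120°: 354 − 120 = 234°

234°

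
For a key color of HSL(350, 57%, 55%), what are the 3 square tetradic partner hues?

350 + 90 = 440 → 440 − 360 = 80°
350 + 180 = 530 → 530 − 360 = 170°
350 + 270 = 620 → 620 − 360 = 260°

80°, 170° and 260°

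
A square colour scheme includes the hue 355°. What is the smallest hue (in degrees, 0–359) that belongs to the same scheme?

A square tetradic scheme places four hues every 90°.
The full set through 355° is {85°, 175°, 265°, 355°}.

85°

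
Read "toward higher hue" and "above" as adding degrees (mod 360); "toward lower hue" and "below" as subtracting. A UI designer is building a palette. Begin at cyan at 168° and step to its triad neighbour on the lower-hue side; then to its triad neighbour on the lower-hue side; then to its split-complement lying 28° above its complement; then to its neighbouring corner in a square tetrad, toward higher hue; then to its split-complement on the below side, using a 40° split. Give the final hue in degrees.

−120° (triadic ↓): 168 − 120 = 48°
−120° (triadic ↓): 48 − 120 = -72 → -72 + 360 = 288°
+208° (split-comp 28° ↑): 288 + 208 = 496 → 496 − 360 = 136°
+90° (square ↑): 136 + 90 = 226°
+140° (split-comp 40° ↓): 226 + 140 = 366 → 366 − 360 = 6°

6°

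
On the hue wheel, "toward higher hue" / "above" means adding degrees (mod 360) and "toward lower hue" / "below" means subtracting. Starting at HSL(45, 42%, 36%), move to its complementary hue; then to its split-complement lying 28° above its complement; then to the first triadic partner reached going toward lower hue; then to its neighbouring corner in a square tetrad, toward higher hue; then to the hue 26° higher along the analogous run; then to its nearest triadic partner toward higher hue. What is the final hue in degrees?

189°

complement +180°: 45 + 180 = 225°
split-comp 28° ↑ +208°: 225 + 208 = 433 → 433 − 360 = 73°
triadic ↓ −120°: 73 − 120 = -47 → -47 + 360 = 313°
square ↑ +90°: 313 + 90 = 403 → 403 − 360 = 43°
analog 26° ↑ +26°: 43 + 26 = 69°
triadic ↑ +120°: 69 + 120 = 189°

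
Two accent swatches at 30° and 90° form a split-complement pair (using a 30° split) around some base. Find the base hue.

The accents sit 30° either side of the complement, so the complement is their short-arc midpoint on the wheel.
Short-arc midpoint of 30° and 90°: 60°.
Base is 180° from the complement: 60 − 180 = -120 → -120 + 360 = 240°

240°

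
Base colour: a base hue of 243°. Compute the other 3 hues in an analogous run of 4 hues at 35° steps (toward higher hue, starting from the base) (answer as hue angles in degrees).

Analogous hues sit every 35° along the wheel.
243 + 35 = 278°
243 + 70 = 313°
243 + 105 = 348°

278°, 313°, 348°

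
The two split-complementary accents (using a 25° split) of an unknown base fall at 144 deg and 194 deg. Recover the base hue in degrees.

The accents sit 25° either side of the complement, so the complement is their short-arc midpoint on the wheel.
Short-arc midpoint of 144° and 194°: 169°.
Base is 180° from the complement: 169 − 180 = -11 → -11 + 360 = 349°

349°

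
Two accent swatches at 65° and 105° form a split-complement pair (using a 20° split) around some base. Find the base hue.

265°

The accents sit 20° either side of the complement, so the complement is their short-arc midpoint on the wheel.
Short-arc midpoint of 65° and 105°: 85°.
Base is 180° from the complement: 85 − 180 = -95 → -95 + 360 = 265°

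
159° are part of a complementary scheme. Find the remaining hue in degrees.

339°

The complement sits 180° across the wheel.
The full set through 159° is {159°, 339°}.
Given {159°}, the missing hue is 339°.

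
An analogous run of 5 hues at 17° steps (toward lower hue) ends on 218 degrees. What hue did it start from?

4 steps of 17° (toward lower hue) give a net shift of −68°.
Start = end − shift: 218 + 68 = 286°

286°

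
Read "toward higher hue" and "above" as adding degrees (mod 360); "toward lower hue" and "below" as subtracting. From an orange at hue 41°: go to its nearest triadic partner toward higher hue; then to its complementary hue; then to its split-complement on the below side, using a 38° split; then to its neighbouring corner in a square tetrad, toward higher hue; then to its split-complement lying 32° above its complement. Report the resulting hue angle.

triadic ↑ +120°: 41 + 120 = 161°
complement +180°: 161 + 180 = 341°
split-comp 38° ↓ +142°: 341 + 142 = 483 → 483 − 360 = 123°
square ↑ +90°: 123 + 90 = 213°
split-comp 32° ↑ +212°: 213 + 212 = 425 → 425 − 360 = 65°

65°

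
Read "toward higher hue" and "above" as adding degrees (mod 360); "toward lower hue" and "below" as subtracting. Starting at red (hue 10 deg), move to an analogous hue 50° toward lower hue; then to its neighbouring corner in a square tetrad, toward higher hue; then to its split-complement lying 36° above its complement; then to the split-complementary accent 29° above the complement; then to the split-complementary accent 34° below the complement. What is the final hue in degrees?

10 − 50 = -40 → -40 + 360 = 320°   (analog 50° ↓)
320 + 90 = 410 → 410 − 360 = 50°   (square ↑)
50 + 216 = 266°   (split-comp 36° ↑)
266 + 209 = 475 → 475 − 360 = 115°   (split-comp 29° ↑)
115 + 146 = 261°   (split-comp 34° ↓)

261°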